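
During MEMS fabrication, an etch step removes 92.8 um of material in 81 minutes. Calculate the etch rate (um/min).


Step 1: Etch rate = depth / time
Step 2: rate = 92.8 / 81
rate = 1.146 um/min


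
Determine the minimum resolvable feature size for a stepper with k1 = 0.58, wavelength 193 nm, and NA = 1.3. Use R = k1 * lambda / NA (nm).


Step 1: Identify values: k1 = 0.58, lambda = 193 nm, NA = 1.3
Step 2: R = k1 * lambda / NA
R = 0.58 * 193 / 1.3
R = 86.1 nm


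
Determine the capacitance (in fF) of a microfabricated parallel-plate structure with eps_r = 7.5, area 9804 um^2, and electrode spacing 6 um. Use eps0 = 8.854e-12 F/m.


Step 1: Convert area to m^2: A = 9804e-12 m^2
Step 2: Convert gap to m: d = 6e-6 m
Step 3: C = eps0 * eps_r * A / d
C = 8.854e-12 * 7.5 * 9804e-12 / 6e-6
Step 4: Convert to fF (multiply by 1e15).
C = 108.51 fF


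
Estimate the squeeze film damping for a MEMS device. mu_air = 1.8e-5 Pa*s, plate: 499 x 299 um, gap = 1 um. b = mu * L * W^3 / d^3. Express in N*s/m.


Step 1: Convert to SI.
L = 499e-6 m, W = 299e-6 m, d = 1e-6 m
Step 2: W^3 = (299e-6)^3 = 2.67e-11 m^3
Step 3: d^3 = (1e-6)^3 = 1.00e-18 m^3
Step 4: b = 1.8e-5 * 499e-6 * 2.67e-11 / 1.00e-18
b = 2.40e-01 N*s/m


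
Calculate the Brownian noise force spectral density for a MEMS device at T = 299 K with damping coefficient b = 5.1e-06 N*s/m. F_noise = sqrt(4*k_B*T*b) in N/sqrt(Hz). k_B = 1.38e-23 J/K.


Step 1: Compute 4 * k_B * T * b
= 4 * 1.38e-23 * 299 * 5.1e-06
= 8.4174e-26 N^2/Hz
Step 2: F_noise = sqrt(8.4174e-26)
F_noise = 2.90e-13 N/sqrt(Hz)


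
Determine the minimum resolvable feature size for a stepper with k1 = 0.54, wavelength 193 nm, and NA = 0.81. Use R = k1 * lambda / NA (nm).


Step 1: Identify values: k1 = 0.54, lambda = 193 nm, NA = 0.81
Step 2: R = k1 * lambda / NA
R = 0.54 * 193 / 0.81
R = 128.7 nm


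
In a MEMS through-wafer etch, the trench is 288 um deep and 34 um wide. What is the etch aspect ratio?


Step 1: AR = depth / width
Step 2: AR = 288 / 34
AR = 8.5


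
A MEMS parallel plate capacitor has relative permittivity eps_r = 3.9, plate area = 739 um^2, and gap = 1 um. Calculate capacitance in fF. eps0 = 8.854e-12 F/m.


Step 1: Convert area to m^2: A = 739e-12 m^2
Step 2: Convert gap to m: d = 1e-6 m
Step 3: C = eps0 * eps_r * A / d
C = 8.854e-12 * 3.9 * 739e-12 / 1e-6
Step 4: Convert to fF (multiply by 1e15).
C = 25.52 fF


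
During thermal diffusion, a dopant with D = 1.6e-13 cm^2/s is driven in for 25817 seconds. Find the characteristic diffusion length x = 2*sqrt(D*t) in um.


Step 1: Compute D*t = 1.6e-13 * 25817 = 4.13072e-09 cm^2
Step 2: sqrt(D*t) = 6.42707e-05 cm
Step 3: x = 2 * 6.42707e-05 cm = 1.285414e-04 cm
Step 4: Convert to um (1 cm = 1e4 um): x = 1.285 um


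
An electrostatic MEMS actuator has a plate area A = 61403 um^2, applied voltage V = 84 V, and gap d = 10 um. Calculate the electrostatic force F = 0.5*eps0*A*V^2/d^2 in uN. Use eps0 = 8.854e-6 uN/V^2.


Step 1: Identify parameters.
eps0 = 8.854e-6 uN/V^2, A = 61403 um^2, V = 84 V, d = 10 um
Step 2: Compute V^2 = 84^2 = 7056
Step 3: Compute d^2 = 10^2 = 100
Step 4: F = 0.5 * 8.854e-6 * 61403 * 7056 / 100
F = 19.18 uN


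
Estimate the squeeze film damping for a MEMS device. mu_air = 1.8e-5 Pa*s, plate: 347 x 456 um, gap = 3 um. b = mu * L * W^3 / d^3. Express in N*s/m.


Step 1: Convert to SI.
L = 347e-6 m, W = 456e-6 m, d = 3e-6 m
Step 2: W^3 = (456e-6)^3 = 9.48e-11 m^3
Step 3: d^3 = (3e-6)^3 = 2.70e-17 m^3
Step 4: b = 1.8e-5 * 347e-6 * 9.48e-11 / 2.70e-17
b = 2.19e-02 N*s/m


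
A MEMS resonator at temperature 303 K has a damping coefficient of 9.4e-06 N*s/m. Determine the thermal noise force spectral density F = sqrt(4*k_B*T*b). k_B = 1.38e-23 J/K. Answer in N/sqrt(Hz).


Step 1: Compute 4 * k_B * T * b
= 4 * 1.38e-23 * 303 * 9.4e-06
= 1.5722e-25 N^2/Hz
Step 2: F_noise = sqrt(1.5722e-25)
F_noise = 3.97e-13 N/sqrt(Hz)


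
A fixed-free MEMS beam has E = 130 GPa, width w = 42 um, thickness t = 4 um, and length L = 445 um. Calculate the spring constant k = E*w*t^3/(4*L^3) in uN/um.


Step 1: Convert E to consistent units (1 GPa = 1000 uN/um^2).
E = 130 GPa = 130000 uN/um^2
Step 2: Compute t^3 = 4^3 = 64
Step 3: Compute L^3 = 445^3 = 88121125
Step 4: k = 130000 * 42 * 64 / (4 * 88121125)
k = 0.9914 uN/um


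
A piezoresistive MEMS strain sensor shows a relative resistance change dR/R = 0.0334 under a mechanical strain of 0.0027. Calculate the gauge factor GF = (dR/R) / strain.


Step 1: Identify values.
dR/R = 0.0334, strain = 0.0027
Step 2: GF = (dR/R) / strain = 0.0334 / 0.0027
GF = 12.4


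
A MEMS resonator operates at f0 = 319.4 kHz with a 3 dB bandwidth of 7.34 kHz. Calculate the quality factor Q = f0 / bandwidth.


Step 1: Q = f0 / bandwidth
Step 2: Q = 319.4 / 7.34
Q = 43.5


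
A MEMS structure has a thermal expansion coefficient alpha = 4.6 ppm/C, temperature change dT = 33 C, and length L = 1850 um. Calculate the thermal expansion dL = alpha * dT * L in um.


Step 1: Convert CTE: alpha = 4.6 ppm/C = 4.6e-6 /C
Step 2: dL = 4.6e-6 * 33 * 1850
dL = 0.2808 um


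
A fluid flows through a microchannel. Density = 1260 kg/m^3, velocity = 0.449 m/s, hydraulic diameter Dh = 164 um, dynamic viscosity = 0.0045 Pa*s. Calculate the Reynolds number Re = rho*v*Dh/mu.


Step 1: Convert Dh to meters: Dh = 164e-6 m
Step 2: Re = rho * v * Dh / mu
Re = 1260 * 0.449 * 164e-6 / 0.0045
Re = 20.618


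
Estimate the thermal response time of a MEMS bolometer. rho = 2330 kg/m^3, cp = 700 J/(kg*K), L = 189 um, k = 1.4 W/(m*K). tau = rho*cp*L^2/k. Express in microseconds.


Step 1: Convert L to m: L = 189e-6 m
Step 2: L^2 = (189e-6)^2 = 3.5721e-08 m^2
Step 3: tau = 2330 * 700 * 3.5721e-08 / 1.4 = 4.1614965e-02 s
Step 4: Convert to microseconds (multiply by 1e6).
tau = 41614.965 us


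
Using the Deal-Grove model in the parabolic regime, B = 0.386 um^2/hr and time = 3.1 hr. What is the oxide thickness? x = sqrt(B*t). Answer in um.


Step 1: Compute B*t = 0.386 * 3.1 = 1.1966
Step 2: x = sqrt(1.1966)
x = 1.094 um


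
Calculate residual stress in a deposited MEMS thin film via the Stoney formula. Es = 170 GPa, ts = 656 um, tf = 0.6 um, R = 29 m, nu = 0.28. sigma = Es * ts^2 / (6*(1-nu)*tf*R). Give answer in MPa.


Step 1: Compute numerator: Es * ts^2 = 170 * 656^2 = 73157120 (GPa*um^2)
Step 2: Compute denominator (R in um): 6*(1-nu)*tf*R = 6*0.72*0.6*29e6 = 75168000.0 (um^2)
Step 3: sigma (GPa) = 73157120 / 75168000.0 = 9.73248e-01 GPa
Step 4: Convert to MPa (x1000): sigma = 973.2 MPa


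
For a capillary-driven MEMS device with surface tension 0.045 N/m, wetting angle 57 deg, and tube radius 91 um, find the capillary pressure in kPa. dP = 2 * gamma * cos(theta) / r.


Step 1: cos(57 deg) = 0.5446
Step 2: Convert r to m: r = 91e-6 m
Step 3: dP = 2 * 0.045 * 0.5446 / 91e-6 = 538.6 Pa
Step 4: Convert Pa to kPa (divide by 1000).
dP = 0.54 kPa


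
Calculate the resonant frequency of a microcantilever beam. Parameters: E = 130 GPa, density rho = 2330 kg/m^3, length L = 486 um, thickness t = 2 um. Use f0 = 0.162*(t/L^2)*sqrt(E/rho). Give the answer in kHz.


Step 1: Convert units to SI.
t_SI = 2e-6 m, L_SI = 486e-6 m
Step 2: Calculate sqrt(E/rho).
sqrt(130e9 / 2330) = 7469.54 m/s
Step 3: Compute f0.
f0 = 0.162 * 2e-6 / (486e-6)^2 * 7469.54 = 10246.3 Hz = 10.25 kHz


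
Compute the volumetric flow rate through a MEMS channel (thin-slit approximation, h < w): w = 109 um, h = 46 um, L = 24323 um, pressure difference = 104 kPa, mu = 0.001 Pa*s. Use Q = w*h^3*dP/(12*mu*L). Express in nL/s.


Step 1: Convert all dimensions to SI (meters).
w = 109e-6 m, h = 46e-6 m, L = 24323e-6 m, dP = 104e3 Pa
Step 2: Q = w * h^3 * dP / (12 * mu * L)
Q = 109e-6 * (46e-6)^3 * 104e3 / (12 * 0.001 * 24323e-6) = 3.78037556e-09 m^3/s
Step 3: Convert Q from m^3/s to nL/s (1 m^3 = 1e12 nL, so multiply by 1e12).
Q = 3780.376 nL/s


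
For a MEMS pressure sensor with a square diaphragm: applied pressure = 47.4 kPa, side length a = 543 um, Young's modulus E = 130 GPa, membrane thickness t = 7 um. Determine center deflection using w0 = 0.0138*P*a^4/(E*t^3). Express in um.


Step 1: Convert pressure to compatible units (E is in GPa, so P in GPa).
P = 47.4 kPa = 47.4e-6 GPa
Step 2: Compute numerator: 0.0138 * P * a^4.
a^4 = 543^4 = 86935932801
numerator = 0.0138 * 47.4e-6 * 86935932801 = 5.686653e+04
Step 3: Compute denominator: E * t^3 = 130 * 7^3 = 44590
Step 4: w0 = numerator / denominator = 5.686653e+04 / 44590 = 1.2753 um


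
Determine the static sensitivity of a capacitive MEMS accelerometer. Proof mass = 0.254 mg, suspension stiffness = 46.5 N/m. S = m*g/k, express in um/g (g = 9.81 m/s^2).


Step 1: Convert mass: m = 0.254 mg = 2.54e-07 kg
Step 2: S = m * g / k = 2.54e-07 * 9.81 / 46.5
Step 3: S = 5.36e-08 m/g
Step 4: Convert to um/g: S = 0.054 um/g


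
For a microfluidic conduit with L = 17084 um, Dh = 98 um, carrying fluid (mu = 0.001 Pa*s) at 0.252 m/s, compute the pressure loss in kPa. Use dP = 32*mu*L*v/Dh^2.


Step 1: Convert to SI: L = 17084e-6 m, Dh = 98e-6 m
Step 2: dP = 32 * 0.001 * 17084e-6 * 0.252 / (98e-6)^2
Step 3: dP = 14344.58 Pa
Step 4: Convert to kPa: dP = 14.34 kPa


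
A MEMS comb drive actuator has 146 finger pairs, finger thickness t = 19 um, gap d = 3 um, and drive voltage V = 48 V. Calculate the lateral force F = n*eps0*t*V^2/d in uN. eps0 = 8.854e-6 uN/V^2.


Step 1: Parameters: n=146, eps0=8.854e-6 uN/V^2, t=19 um, V=48 V, d=3 um
Step 2: V^2 = 2304
Step 3: F = 146 * 8.854e-6 * 19 * 2304 / 3
F = 18.863 uN


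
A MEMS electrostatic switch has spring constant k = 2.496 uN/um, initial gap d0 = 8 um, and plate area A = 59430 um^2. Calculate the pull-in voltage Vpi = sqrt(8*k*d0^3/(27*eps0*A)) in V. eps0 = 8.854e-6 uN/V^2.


Step 1: Compute numerator: 8 * k * d0^3 = 8 * 2.496 * 8^3 = 10223.616
Step 2: Compute denominator: 27 * eps0 * A = 27 * 8.854e-6 * 59430 = 14.207217
Step 3: Vpi = sqrt(10223.616 / 14.207217)
Vpi = 26.83 V


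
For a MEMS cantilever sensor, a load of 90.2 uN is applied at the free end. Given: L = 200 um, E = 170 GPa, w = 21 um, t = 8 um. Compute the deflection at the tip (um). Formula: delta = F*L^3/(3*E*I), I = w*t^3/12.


Step 1: Calculate the second moment of area.
I = w * t^3 / 12 = 21 * 8^3 / 12 = 896.0 um^4
Step 2: Convert E to consistent units (1 GPa = 1000 uN/um^2).
E = 170 GPa = 170000 uN/um^2
Step 3: Calculate tip deflection.
delta = F * L^3 / (3 * E * I)
delta = 90.2 * 200^3 / (3 * 170000 * 896.0)
delta = 1.5791 um


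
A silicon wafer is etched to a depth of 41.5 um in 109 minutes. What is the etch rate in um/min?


Step 1: Etch rate = depth / time
Step 2: rate = 41.5 / 109
rate = 0.381 um/min


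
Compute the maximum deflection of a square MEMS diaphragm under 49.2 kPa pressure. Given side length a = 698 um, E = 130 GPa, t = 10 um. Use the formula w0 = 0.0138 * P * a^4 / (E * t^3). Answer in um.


Step 1: Convert pressure to compatible units (E is in GPa, so P in GPa).
P = 49.2 kPa = 49.2e-6 GPa
Step 2: Compute numerator: 0.0138 * P * a^4.
a^4 = 698^4 = 237367737616
numerator = 0.0138 * 49.2e-6 * 237367737616 = 1.611632e+05
Step 3: Compute denominator: E * t^3 = 130 * 10^3 = 130000
Step 4: w0 = numerator / denominator = 1.611632e+05 / 130000 = 1.2397 um


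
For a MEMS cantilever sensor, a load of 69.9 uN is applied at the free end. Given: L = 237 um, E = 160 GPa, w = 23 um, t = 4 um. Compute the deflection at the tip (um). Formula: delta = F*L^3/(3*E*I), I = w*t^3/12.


Step 1: Calculate the second moment of area.
I = w * t^3 / 12 = 23 * 4^3 / 12 = 122.6667 um^4
Step 2: Convert E to consistent units (1 GPa = 1000 uN/um^2).
E = 160 GPa = 160000 uN/um^2
Step 3: Calculate tip deflection.
delta = F * L^3 / (3 * E * I)
delta = 69.9 * 237^3 / (3 * 160000 * 122.6667)
delta = 15.8035 um


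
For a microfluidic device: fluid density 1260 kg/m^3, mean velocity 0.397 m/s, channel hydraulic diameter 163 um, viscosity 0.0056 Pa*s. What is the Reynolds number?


Step 1: Convert Dh to meters: Dh = 163e-6 m
Step 2: Re = rho * v * Dh / mu
Re = 1260 * 0.397 * 163e-6 / 0.0056
Re = 14.56


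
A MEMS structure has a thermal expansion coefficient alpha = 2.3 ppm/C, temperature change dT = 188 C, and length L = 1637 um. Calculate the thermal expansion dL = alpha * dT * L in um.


Step 1: Convert CTE: alpha = 2.3 ppm/C = 2.3e-6 /C
Step 2: dL = 2.3e-6 * 188 * 1637
dL = 0.7078 um


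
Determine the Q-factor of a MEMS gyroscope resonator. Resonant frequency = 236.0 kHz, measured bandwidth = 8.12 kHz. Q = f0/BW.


Step 1: Q = f0 / bandwidth
Step 2: Q = 236.0 / 8.12
Q = 29.1


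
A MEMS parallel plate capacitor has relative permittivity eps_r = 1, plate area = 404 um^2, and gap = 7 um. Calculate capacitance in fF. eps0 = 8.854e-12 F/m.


Step 1: Convert area to m^2: A = 404e-12 m^2
Step 2: Convert gap to m: d = 7e-6 m
Step 3: C = eps0 * eps_r * A / d
C = 8.854e-12 * 1 * 404e-12 / 7e-6
Step 4: Convert to fF (multiply by 1e15).
C = 0.51 fF


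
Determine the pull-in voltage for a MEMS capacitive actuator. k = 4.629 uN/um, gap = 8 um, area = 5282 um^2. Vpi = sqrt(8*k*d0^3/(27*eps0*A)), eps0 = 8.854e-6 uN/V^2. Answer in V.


Step 1: Compute numerator: 8 * k * d0^3 = 8 * 4.629 * 8^3 = 18960.384
Step 2: Compute denominator: 27 * eps0 * A = 27 * 8.854e-6 * 5282 = 1.262704
Step 3: Vpi = sqrt(18960.384 / 1.262704)
Vpi = 122.54 V


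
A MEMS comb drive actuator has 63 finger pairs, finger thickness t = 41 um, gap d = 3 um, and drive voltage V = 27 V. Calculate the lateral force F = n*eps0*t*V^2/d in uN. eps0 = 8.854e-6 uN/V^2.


Step 1: Parameters: n=63, eps0=8.854e-6 uN/V^2, t=41 um, V=27 V, d=3 um
Step 2: V^2 = 729
Step 3: F = 63 * 8.854e-6 * 41 * 729 / 3
F = 5.557 uN


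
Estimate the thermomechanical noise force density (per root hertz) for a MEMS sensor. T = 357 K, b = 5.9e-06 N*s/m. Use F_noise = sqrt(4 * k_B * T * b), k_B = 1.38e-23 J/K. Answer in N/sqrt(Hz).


Step 1: Compute 4 * k_B * T * b
= 4 * 1.38e-23 * 357 * 5.9e-06
= 1.1627e-25 N^2/Hz
Step 2: F_noise = sqrt(1.1627e-25)
F_noise = 3.41e-13 N/sqrt(Hz)


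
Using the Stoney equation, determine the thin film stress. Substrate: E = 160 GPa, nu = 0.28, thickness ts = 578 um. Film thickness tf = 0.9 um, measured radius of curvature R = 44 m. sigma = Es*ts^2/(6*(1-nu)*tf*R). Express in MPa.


Step 1: Compute numerator: Es * ts^2 = 160 * 578^2 = 53453440 (GPa*um^2)
Step 2: Compute denominator (R in um): 6*(1-nu)*tf*R = 6*0.72*0.9*44e6 = 171072000.0 (um^2)
Step 3: sigma (GPa) = 53453440 / 171072000.0 = 3.12462e-01 GPa
Step 4: Convert to MPa (x1000): sigma = 312.5 MPa


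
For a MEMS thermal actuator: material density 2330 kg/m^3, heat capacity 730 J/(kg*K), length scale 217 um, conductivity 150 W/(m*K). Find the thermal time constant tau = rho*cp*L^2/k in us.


Step 1: Convert L to m: L = 217e-6 m
Step 2: L^2 = (217e-6)^2 = 4.7089e-08 m^2
Step 3: tau = 2330 * 730 * 4.7089e-08 / 150 = 5.3395787e-04 s
Step 4: Convert to microseconds (multiply by 1e6).
tau = 533.958 us


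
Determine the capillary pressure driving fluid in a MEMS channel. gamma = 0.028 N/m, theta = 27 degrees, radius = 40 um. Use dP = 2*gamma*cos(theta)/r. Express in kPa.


Step 1: cos(27 deg) = 0.891
Step 2: Convert r to m: r = 40e-6 m
Step 3: dP = 2 * 0.028 * 0.891 / 40e-6 = 1247.4 Pa
Step 4: Convert Pa to kPa (divide by 1000).
dP = 1.25 kPa


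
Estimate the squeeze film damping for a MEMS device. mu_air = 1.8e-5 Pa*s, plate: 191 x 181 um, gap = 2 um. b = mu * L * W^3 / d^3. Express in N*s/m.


Step 1: Convert to SI.
L = 191e-6 m, W = 181e-6 m, d = 2e-6 m
Step 2: W^3 = (181e-6)^3 = 5.93e-12 m^3
Step 3: d^3 = (2e-6)^3 = 8.00e-18 m^3
Step 4: b = 1.8e-5 * 191e-6 * 5.93e-12 / 8.00e-18
b = 2.55e-03 N*s/m


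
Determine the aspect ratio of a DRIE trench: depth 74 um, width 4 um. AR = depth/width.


Step 1: AR = depth / width
Step 2: AR = 74 / 4
AR = 18.5


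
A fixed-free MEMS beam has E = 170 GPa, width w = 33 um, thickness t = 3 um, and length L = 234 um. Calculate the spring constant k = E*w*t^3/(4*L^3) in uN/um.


Step 1: Convert E to consistent units (1 GPa = 1000 uN/um^2).
E = 170 GPa = 170000 uN/um^2
Step 2: Compute t^3 = 3^3 = 27
Step 3: Compute L^3 = 234^3 = 12812904
Step 4: k = 170000 * 33 * 27 / (4 * 12812904)
k = 2.9554 uN/um


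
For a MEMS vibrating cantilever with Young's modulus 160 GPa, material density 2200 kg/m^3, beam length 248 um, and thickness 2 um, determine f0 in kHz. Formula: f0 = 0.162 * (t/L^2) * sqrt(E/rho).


Step 1: Convert units to SI.
t_SI = 2e-6 m, L_SI = 248e-6 m
Step 2: Calculate sqrt(E/rho).
sqrt(160e9 / 2200) = 8528.03 m/s
Step 3: Compute f0.
f0 = 0.162 * 2e-6 / (248e-6)^2 * 8528.03 = 44925.2 Hz = 44.93 kHz


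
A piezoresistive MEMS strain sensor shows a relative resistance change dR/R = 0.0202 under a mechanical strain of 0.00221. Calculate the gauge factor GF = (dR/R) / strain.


Step 1: Identify values.
dR/R = 0.0202, strain = 0.00221
Step 2: GF = (dR/R) / strain = 0.0202 / 0.00221
GF = 9.1


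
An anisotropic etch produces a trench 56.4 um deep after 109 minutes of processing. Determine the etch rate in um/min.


Step 1: Etch rate = depth / time
Step 2: rate = 56.4 / 109
rate = 0.517 um/min


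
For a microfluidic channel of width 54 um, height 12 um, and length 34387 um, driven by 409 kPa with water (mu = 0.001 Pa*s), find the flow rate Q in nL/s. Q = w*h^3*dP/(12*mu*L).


Step 1: Convert all dimensions to SI (meters).
w = 54e-6 m, h = 12e-6 m, L = 34387e-6 m, dP = 409e3 Pa
Step 2: Q = w * h^3 * dP / (12 * mu * L)
Q = 54e-6 * (12e-6)^3 * 409e3 / (12 * 0.001 * 34387e-6) = 9.248798e-11 m^3/s
Step 3: Convert Q from m^3/s to nL/s (1 m^3 = 1e12 nL, so multiply by 1e12).
Q = 92.488 nL/s


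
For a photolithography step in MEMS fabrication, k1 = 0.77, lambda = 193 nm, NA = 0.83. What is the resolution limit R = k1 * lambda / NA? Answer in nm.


Step 1: Identify values: k1 = 0.77, lambda = 193 nm, NA = 0.83
Step 2: R = k1 * lambda / NA
R = 0.77 * 193 / 0.83
R = 179.0 nm


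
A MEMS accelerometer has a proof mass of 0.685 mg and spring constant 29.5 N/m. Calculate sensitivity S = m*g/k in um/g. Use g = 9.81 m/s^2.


Step 1: Convert mass: m = 0.685 mg = 6.85e-07 kg
Step 2: S = m * g / k = 6.85e-07 * 9.81 / 29.5
Step 3: S = 2.28e-07 m/g
Step 4: Convert to um/g: S = 0.228 um/g


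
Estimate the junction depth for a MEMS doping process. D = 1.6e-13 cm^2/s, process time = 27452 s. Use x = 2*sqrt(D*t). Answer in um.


Step 1: Compute D*t = 1.6e-13 * 27452 = 4.39232e-09 cm^2
Step 2: sqrt(D*t) = 6.62746e-05 cm
Step 3: x = 2 * 6.62746e-05 cm = 1.325492e-04 cm
Step 4: Convert to um (1 cm = 1e4 um): x = 1.325 um


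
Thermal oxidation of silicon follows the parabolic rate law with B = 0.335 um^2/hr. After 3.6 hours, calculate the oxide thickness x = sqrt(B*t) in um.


Step 1: Compute B*t = 0.335 * 3.6 = 1.206
Step 2: x = sqrt(1.206)
x = 1.098 um


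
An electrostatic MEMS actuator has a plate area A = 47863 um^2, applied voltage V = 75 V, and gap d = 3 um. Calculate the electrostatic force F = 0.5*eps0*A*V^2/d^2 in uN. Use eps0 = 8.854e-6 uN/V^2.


Step 1: Identify parameters.
eps0 = 8.854e-6 uN/V^2, A = 47863 um^2, V = 75 V, d = 3 um
Step 2: Compute V^2 = 75^2 = 5625
Step 3: Compute d^2 = 3^2 = 9
Step 4: F = 0.5 * 8.854e-6 * 47863 * 5625 / 9
F = 132.431 uN


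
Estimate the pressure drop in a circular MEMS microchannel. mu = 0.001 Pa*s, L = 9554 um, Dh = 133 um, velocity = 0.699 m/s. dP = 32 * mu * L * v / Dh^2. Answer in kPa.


Step 1: Convert to SI: L = 9554e-6 m, Dh = 133e-6 m
Step 2: dP = 32 * 0.001 * 9554e-6 * 0.699 / (133e-6)^2
Step 3: dP = 12081.17 Pa
Step 4: Convert to kPa: dP = 12.08 kPa


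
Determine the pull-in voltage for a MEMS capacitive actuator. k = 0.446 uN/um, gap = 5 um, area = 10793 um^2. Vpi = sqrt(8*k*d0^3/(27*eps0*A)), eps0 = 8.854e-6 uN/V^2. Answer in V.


Step 1: Compute numerator: 8 * k * d0^3 = 8 * 0.446 * 5^3 = 446.0
Step 2: Compute denominator: 27 * eps0 * A = 27 * 8.854e-6 * 10793 = 2.580153
Step 3: Vpi = sqrt(446.0 / 2.580153)
Vpi = 13.15 V


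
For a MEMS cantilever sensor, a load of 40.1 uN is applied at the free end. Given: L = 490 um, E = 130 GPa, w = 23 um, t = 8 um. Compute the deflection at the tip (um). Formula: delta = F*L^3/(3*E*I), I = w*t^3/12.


Step 1: Calculate the second moment of area.
I = w * t^3 / 12 = 23 * 8^3 / 12 = 981.3333 um^4
Step 2: Convert E to consistent units (1 GPa = 1000 uN/um^2).
E = 130 GPa = 130000 uN/um^2
Step 3: Calculate tip deflection.
delta = F * L^3 / (3 * E * I)
delta = 40.1 * 490^3 / (3 * 130000 * 981.3333)
delta = 12.3268 um


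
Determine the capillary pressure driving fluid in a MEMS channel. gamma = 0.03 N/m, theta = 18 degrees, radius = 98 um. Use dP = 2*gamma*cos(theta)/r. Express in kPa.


Step 1: cos(18 deg) = 0.9511
Step 2: Convert r to m: r = 98e-6 m
Step 3: dP = 2 * 0.03 * 0.9511 / 98e-6 = 582.3 Pa
Step 4: Convert Pa to kPa (divide by 1000).
dP = 0.58 kPa


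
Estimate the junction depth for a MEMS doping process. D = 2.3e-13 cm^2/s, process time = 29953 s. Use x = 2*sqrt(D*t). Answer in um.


Step 1: Compute D*t = 2.3e-13 * 29953 = 6.88919e-09 cm^2
Step 2: sqrt(D*t) = 8.3001e-05 cm
Step 3: x = 2 * 8.3001e-05 cm = 1.66002e-04 cm
Step 4: Convert to um (1 cm = 1e4 um): x = 1.66 um


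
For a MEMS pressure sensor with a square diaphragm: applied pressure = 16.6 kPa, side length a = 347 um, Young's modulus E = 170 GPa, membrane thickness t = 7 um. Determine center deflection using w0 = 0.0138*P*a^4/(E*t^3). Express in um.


Step 1: Convert pressure to compatible units (E is in GPa, so P in GPa).
P = 16.6 kPa = 16.6e-6 GPa
Step 2: Compute numerator: 0.0138 * P * a^4.
a^4 = 347^4 = 14498327281
numerator = 0.0138 * 16.6e-6 * 14498327281 = 3.321e+03
Step 3: Compute denominator: E * t^3 = 170 * 7^3 = 58310
Step 4: w0 = numerator / denominator = 3.321e+03 / 58310 = 0.057 um


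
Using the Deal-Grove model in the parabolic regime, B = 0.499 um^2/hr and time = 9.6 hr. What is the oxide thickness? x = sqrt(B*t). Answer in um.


Step 1: Compute B*t = 0.499 * 9.6 = 4.7904
Step 2: x = sqrt(4.7904)
x = 2.189 um


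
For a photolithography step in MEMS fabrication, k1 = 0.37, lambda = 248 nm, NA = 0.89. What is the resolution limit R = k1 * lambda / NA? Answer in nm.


Step 1: Identify values: k1 = 0.37, lambda = 248 nm, NA = 0.89
Step 2: R = k1 * lambda / NA
R = 0.37 * 248 / 0.89
R = 103.1 nm


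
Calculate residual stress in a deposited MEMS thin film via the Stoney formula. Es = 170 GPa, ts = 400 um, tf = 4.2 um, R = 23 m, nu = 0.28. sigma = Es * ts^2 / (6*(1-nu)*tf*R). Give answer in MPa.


Step 1: Compute numerator: Es * ts^2 = 170 * 400^2 = 27200000 (GPa*um^2)
Step 2: Compute denominator (R in um): 6*(1-nu)*tf*R = 6*0.72*4.2*23e6 = 417312000.0 (um^2)
Step 3: sigma (GPa) = 27200000 / 417312000.0 = 6.5179e-02 GPa
Step 4: Convert to MPa (x1000): sigma = 65.2 MPa


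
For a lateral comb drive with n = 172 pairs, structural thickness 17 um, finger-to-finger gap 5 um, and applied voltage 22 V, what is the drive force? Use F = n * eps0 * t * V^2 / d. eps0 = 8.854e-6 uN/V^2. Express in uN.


Step 1: Parameters: n=172, eps0=8.854e-6 uN/V^2, t=17 um, V=22 V, d=5 um
Step 2: V^2 = 484
Step 3: F = 172 * 8.854e-6 * 17 * 484 / 5
F = 2.506 uN


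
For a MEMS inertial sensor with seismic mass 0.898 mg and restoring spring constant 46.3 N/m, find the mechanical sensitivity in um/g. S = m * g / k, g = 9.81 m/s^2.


Step 1: Convert mass: m = 0.898 mg = 8.98e-07 kg
Step 2: S = m * g / k = 8.98e-07 * 9.81 / 46.3
Step 3: S = 1.90e-07 m/g
Step 4: Convert to um/g: S = 0.19 um/g


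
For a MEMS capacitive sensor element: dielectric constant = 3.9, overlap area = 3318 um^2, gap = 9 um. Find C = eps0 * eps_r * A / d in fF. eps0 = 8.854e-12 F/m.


Step 1: Convert area to m^2: A = 3318e-12 m^2
Step 2: Convert gap to m: d = 9e-6 m
Step 3: C = eps0 * eps_r * A / d
C = 8.854e-12 * 3.9 * 3318e-12 / 9e-6
Step 4: Convert to fF (multiply by 1e15).
C = 12.73 fF


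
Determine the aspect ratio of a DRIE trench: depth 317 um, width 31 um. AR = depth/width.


Step 1: AR = depth / width
Step 2: AR = 317 / 31
AR = 10.2


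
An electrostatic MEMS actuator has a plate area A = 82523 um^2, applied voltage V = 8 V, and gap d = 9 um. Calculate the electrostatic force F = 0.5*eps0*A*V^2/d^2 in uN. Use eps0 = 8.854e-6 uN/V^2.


Step 1: Identify parameters.
eps0 = 8.854e-6 uN/V^2, A = 82523 um^2, V = 8 V, d = 9 um
Step 2: Compute V^2 = 8^2 = 64
Step 3: Compute d^2 = 9^2 = 81
Step 4: F = 0.5 * 8.854e-6 * 82523 * 64 / 81
F = 0.289 uN


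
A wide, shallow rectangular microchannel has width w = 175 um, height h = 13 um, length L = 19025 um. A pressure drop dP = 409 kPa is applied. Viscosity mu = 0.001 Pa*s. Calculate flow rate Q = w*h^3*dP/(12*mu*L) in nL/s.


Step 1: Convert all dimensions to SI (meters).
w = 175e-6 m, h = 13e-6 m, L = 19025e-6 m, dP = 409e3 Pa
Step 2: Q = w * h^3 * dP / (12 * mu * L)
Q = 175e-6 * (13e-6)^3 * 409e3 / (12 * 0.001 * 19025e-6) = 6.8878789e-10 m^3/s
Step 3: Convert Q from m^3/s to nL/s (1 m^3 = 1e12 nL, so multiply by 1e12).
Q = 688.788 nL/s


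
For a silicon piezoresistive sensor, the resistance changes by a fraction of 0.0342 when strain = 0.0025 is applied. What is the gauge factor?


Step 1: Identify values.
dR/R = 0.0342, strain = 0.0025
Step 2: GF = (dR/R) / strain = 0.0342 / 0.0025
GF = 13.7


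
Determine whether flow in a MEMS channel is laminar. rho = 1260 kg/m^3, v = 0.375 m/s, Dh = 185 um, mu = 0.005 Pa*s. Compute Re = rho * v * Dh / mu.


Step 1: Convert Dh to meters: Dh = 185e-6 m
Step 2: Re = rho * v * Dh / mu
Re = 1260 * 0.375 * 185e-6 / 0.005
Re = 17.482
Since Re = 17.482 is below ~2300, the flow is laminar.


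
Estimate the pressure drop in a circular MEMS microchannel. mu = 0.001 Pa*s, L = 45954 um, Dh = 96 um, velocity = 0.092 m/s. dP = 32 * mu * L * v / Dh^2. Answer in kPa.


Step 1: Convert to SI: L = 45954e-6 m, Dh = 96e-6 m
Step 2: dP = 32 * 0.001 * 45954e-6 * 0.092 / (96e-6)^2
Step 3: dP = 14679.75 Pa
Step 4: Convert to kPa: dP = 14.68 kPa


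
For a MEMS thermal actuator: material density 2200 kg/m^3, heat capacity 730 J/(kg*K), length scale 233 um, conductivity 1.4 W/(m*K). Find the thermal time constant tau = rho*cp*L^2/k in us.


Step 1: Convert L to m: L = 233e-6 m
Step 2: L^2 = (233e-6)^2 = 5.4289e-08 m^2
Step 3: tau = 2200 * 730 * 5.4289e-08 / 1.4 = 6.227723857e-02 s
Step 4: Convert to microseconds (multiply by 1e6).
tau = 62277.239 us


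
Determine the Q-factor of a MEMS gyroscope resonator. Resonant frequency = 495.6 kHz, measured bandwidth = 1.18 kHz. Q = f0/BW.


Step 1: Q = f0 / bandwidth
Step 2: Q = 495.6 / 1.18
Q = 420.0


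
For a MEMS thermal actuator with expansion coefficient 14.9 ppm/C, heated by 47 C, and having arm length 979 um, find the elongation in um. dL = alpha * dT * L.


Step 1: Convert CTE: alpha = 14.9 ppm/C = 14.9e-6 /C
Step 2: dL = 14.9e-6 * 47 * 979
dL = 0.6856 um


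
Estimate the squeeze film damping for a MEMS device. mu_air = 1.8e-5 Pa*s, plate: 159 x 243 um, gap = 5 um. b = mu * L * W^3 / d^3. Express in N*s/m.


Step 1: Convert to SI.
L = 159e-6 m, W = 243e-6 m, d = 5e-6 m
Step 2: W^3 = (243e-6)^3 = 1.43e-11 m^3
Step 3: d^3 = (5e-6)^3 = 1.25e-16 m^3
Step 4: b = 1.8e-5 * 159e-6 * 1.43e-11 / 1.25e-16
b = 3.29e-04 N*s/m


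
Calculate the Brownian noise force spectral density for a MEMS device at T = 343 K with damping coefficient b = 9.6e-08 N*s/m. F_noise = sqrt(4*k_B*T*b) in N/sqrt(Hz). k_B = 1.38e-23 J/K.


Step 1: Compute 4 * k_B * T * b
= 4 * 1.38e-23 * 343 * 9.6e-08
= 1.8176e-27 N^2/Hz
Step 2: F_noise = sqrt(1.8176e-27)
F_noise = 4.26e-14 N/sqrt(Hz)


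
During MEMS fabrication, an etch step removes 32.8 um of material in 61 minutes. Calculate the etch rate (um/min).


Step 1: Etch rate = depth / time
Step 2: rate = 32.8 / 61
rate = 0.538 um/min


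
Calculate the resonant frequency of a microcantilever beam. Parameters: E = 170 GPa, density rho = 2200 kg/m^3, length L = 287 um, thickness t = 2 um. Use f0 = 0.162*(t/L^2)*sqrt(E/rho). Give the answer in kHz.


Step 1: Convert units to SI.
t_SI = 2e-6 m, L_SI = 287e-6 m
Step 2: Calculate sqrt(E/rho).
sqrt(170e9 / 2200) = 8790.49 m/s
Step 3: Compute f0.
f0 = 0.162 * 2e-6 / (287e-6)^2 * 8790.49 = 34577.6 Hz = 34.58 kHz


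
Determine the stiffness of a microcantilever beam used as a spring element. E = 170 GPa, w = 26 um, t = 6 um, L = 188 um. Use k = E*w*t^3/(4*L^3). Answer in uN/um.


Step 1: Convert E to consistent units (1 GPa = 1000 uN/um^2).
E = 170 GPa = 170000 uN/um^2
Step 2: Compute t^3 = 6^3 = 216
Step 3: Compute L^3 = 188^3 = 6644672
Step 4: k = 170000 * 26 * 216 / (4 * 6644672)
k = 35.9205 uN/um


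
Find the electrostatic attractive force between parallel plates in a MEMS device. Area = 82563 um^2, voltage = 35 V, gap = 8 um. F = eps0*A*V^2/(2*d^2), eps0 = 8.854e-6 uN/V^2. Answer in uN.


Step 1: Identify parameters.
eps0 = 8.854e-6 uN/V^2, A = 82563 um^2, V = 35 V, d = 8 um
Step 2: Compute V^2 = 35^2 = 1225
Step 3: Compute d^2 = 8^2 = 64
Step 4: F = 0.5 * 8.854e-6 * 82563 * 1225 / 64
F = 6.996 uN


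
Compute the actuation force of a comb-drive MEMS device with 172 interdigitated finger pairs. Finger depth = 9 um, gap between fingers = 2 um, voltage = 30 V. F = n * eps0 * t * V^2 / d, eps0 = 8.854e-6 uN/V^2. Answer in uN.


Step 1: Parameters: n=172, eps0=8.854e-6 uN/V^2, t=9 um, V=30 V, d=2 um
Step 2: V^2 = 900
Step 3: F = 172 * 8.854e-6 * 9 * 900 / 2
F = 6.168 uN


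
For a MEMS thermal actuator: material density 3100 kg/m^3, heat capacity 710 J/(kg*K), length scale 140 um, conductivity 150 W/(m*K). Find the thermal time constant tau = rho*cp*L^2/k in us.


Step 1: Convert L to m: L = 140e-6 m
Step 2: L^2 = (140e-6)^2 = 1.96e-08 m^2
Step 3: tau = 3100 * 710 * 1.96e-08 / 150 = 2.8759733e-04 s
Step 4: Convert to microseconds (multiply by 1e6).
tau = 287.597 us


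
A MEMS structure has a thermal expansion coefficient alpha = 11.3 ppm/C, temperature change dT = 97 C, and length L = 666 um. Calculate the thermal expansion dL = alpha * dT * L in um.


Step 1: Convert CTE: alpha = 11.3 ppm/C = 11.3e-6 /C
Step 2: dL = 11.3e-6 * 97 * 666
dL = 0.73 um


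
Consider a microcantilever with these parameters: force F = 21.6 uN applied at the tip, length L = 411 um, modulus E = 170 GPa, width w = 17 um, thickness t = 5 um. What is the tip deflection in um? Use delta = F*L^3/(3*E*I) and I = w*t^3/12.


Step 1: Calculate the second moment of area.
I = w * t^3 / 12 = 17 * 5^3 / 12 = 177.0833 um^4
Step 2: Convert E to consistent units (1 GPa = 1000 uN/um^2).
E = 170 GPa = 170000 uN/um^2
Step 3: Calculate tip deflection.
delta = F * L^3 / (3 * E * I)
delta = 21.6 * 411^3 / (3 * 170000 * 177.0833)
delta = 16.6047 um


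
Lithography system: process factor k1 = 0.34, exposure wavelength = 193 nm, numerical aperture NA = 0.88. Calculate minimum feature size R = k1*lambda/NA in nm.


Step 1: Identify values: k1 = 0.34, lambda = 193 nm, NA = 0.88
Step 2: R = k1 * lambda / NA
R = 0.34 * 193 / 0.88
R = 74.6 nm


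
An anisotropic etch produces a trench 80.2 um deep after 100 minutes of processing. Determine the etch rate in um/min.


Step 1: Etch rate = depth / time
Step 2: rate = 80.2 / 100
rate = 0.802 um/min


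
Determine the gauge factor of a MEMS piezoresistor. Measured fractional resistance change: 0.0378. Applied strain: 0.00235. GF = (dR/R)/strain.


Step 1: Identify values.
dR/R = 0.0378, strain = 0.00235
Step 2: GF = (dR/R) / strain = 0.0378 / 0.00235
GF = 16.1


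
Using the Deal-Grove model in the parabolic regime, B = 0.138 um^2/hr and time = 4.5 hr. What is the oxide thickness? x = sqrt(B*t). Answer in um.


Step 1: Compute B*t = 0.138 * 4.5 = 0.621
Step 2: x = sqrt(0.621)
x = 0.788 um


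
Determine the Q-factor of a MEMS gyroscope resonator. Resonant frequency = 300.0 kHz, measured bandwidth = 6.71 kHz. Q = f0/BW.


Step 1: Q = f0 / bandwidth
Step 2: Q = 300.0 / 6.71
Q = 44.7


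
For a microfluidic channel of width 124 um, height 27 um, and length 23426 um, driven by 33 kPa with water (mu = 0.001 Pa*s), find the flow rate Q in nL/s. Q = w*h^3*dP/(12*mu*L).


Step 1: Convert all dimensions to SI (meters).
w = 124e-6 m, h = 27e-6 m, L = 23426e-6 m, dP = 33e3 Pa
Step 2: Q = w * h^3 * dP / (12 * mu * L)
Q = 124e-6 * (27e-6)^3 * 33e3 / (12 * 0.001 * 23426e-6) = 2.8651511e-10 m^3/s
Step 3: Convert Q from m^3/s to nL/s (1 m^3 = 1e12 nL, so multiply by 1e12).
Q = 286.515 nL/s


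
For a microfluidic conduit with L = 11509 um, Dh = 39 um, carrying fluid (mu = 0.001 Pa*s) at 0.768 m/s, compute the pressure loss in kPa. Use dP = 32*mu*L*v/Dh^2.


Step 1: Convert to SI: L = 11509e-6 m, Dh = 39e-6 m
Step 2: dP = 32 * 0.001 * 11509e-6 * 0.768 / (39e-6)^2
Step 3: dP = 185960.02 Pa
Step 4: Convert to kPa: dP = 185.96 kPa


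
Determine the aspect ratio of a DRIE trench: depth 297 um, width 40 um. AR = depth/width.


Step 1: AR = depth / width
Step 2: AR = 297 / 40
AR = 7.4


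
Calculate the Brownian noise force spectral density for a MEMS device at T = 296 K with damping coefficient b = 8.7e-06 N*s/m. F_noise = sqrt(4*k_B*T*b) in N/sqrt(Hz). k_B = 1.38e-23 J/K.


Step 1: Compute 4 * k_B * T * b
= 4 * 1.38e-23 * 296 * 8.7e-06
= 1.4215e-25 N^2/Hz
Step 2: F_noise = sqrt(1.4215e-25)
F_noise = 3.77e-13 N/sqrt(Hz)


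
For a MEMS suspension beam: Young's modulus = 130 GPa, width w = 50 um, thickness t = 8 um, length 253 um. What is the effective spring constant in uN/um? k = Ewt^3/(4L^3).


Step 1: Convert E to consistent units (1 GPa = 1000 uN/um^2).
E = 130 GPa = 130000 uN/um^2
Step 2: Compute t^3 = 8^3 = 512
Step 3: Compute L^3 = 253^3 = 16194277
Step 4: k = 130000 * 50 * 512 / (4 * 16194277)
k = 51.3762 uN/um


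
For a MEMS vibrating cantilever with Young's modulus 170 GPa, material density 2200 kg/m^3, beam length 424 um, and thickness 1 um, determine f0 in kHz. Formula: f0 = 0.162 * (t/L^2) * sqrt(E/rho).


Step 1: Convert units to SI.
t_SI = 1e-6 m, L_SI = 424e-6 m
Step 2: Calculate sqrt(E/rho).
sqrt(170e9 / 2200) = 8790.49 m/s
Step 3: Compute f0.
f0 = 0.162 * 1e-6 / (424e-6)^2 * 8790.49 = 7921.3 Hz = 7.92 kHz


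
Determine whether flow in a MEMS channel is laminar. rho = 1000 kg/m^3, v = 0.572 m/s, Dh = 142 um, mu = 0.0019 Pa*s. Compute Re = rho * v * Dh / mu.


Step 1: Convert Dh to meters: Dh = 142e-6 m
Step 2: Re = rho * v * Dh / mu
Re = 1000 * 0.572 * 142e-6 / 0.0019
Re = 42.749
Since Re = 42.749 is below ~2300, the flow is laminar.


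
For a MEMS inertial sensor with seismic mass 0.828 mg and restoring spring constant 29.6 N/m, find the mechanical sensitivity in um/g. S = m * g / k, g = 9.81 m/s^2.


Step 1: Convert mass: m = 0.828 mg = 8.28e-07 kg
Step 2: S = m * g / k = 8.28e-07 * 9.81 / 29.6
Step 3: S = 2.74e-07 m/g
Step 4: Convert to um/g: S = 0.274 um/g


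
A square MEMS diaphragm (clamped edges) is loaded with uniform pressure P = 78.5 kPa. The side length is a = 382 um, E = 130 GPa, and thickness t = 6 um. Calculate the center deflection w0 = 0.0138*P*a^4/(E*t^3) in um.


Step 1: Convert pressure to compatible units (E is in GPa, so P in GPa).
P = 78.5 kPa = 78.5e-6 GPa
Step 2: Compute numerator: 0.0138 * P * a^4.
a^4 = 382^4 = 21293813776
numerator = 0.0138 * 78.5e-6 * 21293813776 = 2.30676e+04
Step 3: Compute denominator: E * t^3 = 130 * 6^3 = 28080
Step 4: w0 = numerator / denominator = 2.30676e+04 / 28080 = 0.8215 um


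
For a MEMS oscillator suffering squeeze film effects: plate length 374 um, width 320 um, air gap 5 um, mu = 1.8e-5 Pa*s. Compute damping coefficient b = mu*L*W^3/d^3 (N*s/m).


Step 1: Convert to SI.
L = 374e-6 m, W = 320e-6 m, d = 5e-6 m
Step 2: W^3 = (320e-6)^3 = 3.28e-11 m^3
Step 3: d^3 = (5e-6)^3 = 1.25e-16 m^3
Step 4: b = 1.8e-5 * 374e-6 * 3.28e-11 / 1.25e-16
b = 1.76e-03 N*s/m


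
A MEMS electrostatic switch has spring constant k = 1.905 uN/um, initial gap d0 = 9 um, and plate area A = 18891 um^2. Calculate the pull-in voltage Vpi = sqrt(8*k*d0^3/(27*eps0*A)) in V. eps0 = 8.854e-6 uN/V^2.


Step 1: Compute numerator: 8 * k * d0^3 = 8 * 1.905 * 9^3 = 11109.96
Step 2: Compute denominator: 27 * eps0 * A = 27 * 8.854e-6 * 18891 = 4.516045
Step 3: Vpi = sqrt(11109.96 / 4.516045)
Vpi = 49.6 V


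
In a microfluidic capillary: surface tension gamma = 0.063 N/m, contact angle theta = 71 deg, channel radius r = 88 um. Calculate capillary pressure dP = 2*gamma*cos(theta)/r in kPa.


Step 1: cos(71 deg) = 0.3256
Step 2: Convert r to m: r = 88e-6 m
Step 3: dP = 2 * 0.063 * 0.3256 / 88e-6 = 466.2 Pa
Step 4: Convert Pa to kPa (divide by 1000).
dP = 0.47 kPa


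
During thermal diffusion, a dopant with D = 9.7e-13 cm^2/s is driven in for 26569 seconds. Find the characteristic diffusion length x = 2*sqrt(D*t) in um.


Step 1: Compute D*t = 9.7e-13 * 26569 = 2.577193e-08 cm^2
Step 2: sqrt(D*t) = 1.60536e-04 cm
Step 3: x = 2 * 1.60536e-04 cm = 3.21072e-04 cm
Step 4: Convert to um (1 cm = 1e4 um): x = 3.211 um


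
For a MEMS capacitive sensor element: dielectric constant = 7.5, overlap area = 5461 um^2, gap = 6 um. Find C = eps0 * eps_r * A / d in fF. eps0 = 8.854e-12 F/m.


Step 1: Convert area to m^2: A = 5461e-12 m^2
Step 2: Convert gap to m: d = 6e-6 m
Step 3: C = eps0 * eps_r * A / d
C = 8.854e-12 * 7.5 * 5461e-12 / 6e-6
Step 4: Convert to fF (multiply by 1e15).
C = 60.44 fF


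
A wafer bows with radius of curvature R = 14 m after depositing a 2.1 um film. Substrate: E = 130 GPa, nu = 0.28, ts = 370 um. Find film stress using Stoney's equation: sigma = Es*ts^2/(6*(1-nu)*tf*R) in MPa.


Step 1: Compute numerator: Es * ts^2 = 130 * 370^2 = 17797000 (GPa*um^2)
Step 2: Compute denominator (R in um): 6*(1-nu)*tf*R = 6*0.72*2.1*14e6 = 127008000.0 (um^2)
Step 3: sigma (GPa) = 17797000 / 127008000.0 = 1.40125e-01 GPa
Step 4: Convert to MPa (x1000): sigma = 140.1 MPa


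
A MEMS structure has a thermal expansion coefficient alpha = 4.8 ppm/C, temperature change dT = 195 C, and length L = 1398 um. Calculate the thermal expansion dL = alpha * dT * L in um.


Step 1: Convert CTE: alpha = 4.8 ppm/C = 4.8e-6 /C
Step 2: dL = 4.8e-6 * 195 * 1398
dL = 1.3085 um


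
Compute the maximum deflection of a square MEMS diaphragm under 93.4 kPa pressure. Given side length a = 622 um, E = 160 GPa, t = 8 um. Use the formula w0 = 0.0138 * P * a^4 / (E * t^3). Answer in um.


Step 1: Convert pressure to compatible units (E is in GPa, so P in GPa).
P = 93.4 kPa = 93.4e-6 GPa
Step 2: Compute numerator: 0.0138 * P * a^4.
a^4 = 622^4 = 149679229456
numerator = 0.0138 * 93.4e-6 * 149679229456 = 1.92925e+05
Step 3: Compute denominator: E * t^3 = 160 * 8^3 = 81920
Step 4: w0 = numerator / denominator = 1.92925e+05 / 81920 = 2.355 um


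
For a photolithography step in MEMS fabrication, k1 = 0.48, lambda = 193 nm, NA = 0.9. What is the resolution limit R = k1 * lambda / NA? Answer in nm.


Step 1: Identify values: k1 = 0.48, lambda = 193 nm, NA = 0.9
Step 2: R = k1 * lambda / NA
R = 0.48 * 193 / 0.9
R = 102.9 nm


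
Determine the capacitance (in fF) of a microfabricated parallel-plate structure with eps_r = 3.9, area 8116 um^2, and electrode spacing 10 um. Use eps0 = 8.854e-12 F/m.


Step 1: Convert area to m^2: A = 8116e-12 m^2
Step 2: Convert gap to m: d = 10e-6 m
Step 3: C = eps0 * eps_r * A / d
C = 8.854e-12 * 3.9 * 8116e-12 / 10e-6
Step 4: Convert to fF (multiply by 1e15).
C = 28.03 fF


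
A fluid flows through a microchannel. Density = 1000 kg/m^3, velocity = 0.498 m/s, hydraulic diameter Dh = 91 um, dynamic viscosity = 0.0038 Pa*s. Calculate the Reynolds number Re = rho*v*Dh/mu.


Step 1: Convert Dh to meters: Dh = 91e-6 m
Step 2: Re = rho * v * Dh / mu
Re = 1000 * 0.498 * 91e-6 / 0.0038
Re = 11.926


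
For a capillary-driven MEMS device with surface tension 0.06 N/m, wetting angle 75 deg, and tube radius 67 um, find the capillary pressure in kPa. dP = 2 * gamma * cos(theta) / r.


Step 1: cos(75 deg) = 0.2588
Step 2: Convert r to m: r = 67e-6 m
Step 3: dP = 2 * 0.06 * 0.2588 / 67e-6 = 463.5 Pa
Step 4: Convert Pa to kPa (divide by 1000).
dP = 0.46 kPa
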